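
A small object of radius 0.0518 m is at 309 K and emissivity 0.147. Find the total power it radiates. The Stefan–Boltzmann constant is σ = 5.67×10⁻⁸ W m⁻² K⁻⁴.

P ≈ 2.56 W

A = 4πr² = 4π × (0.0518)² = 0.0337 m².
Stefan–Boltzmann: P = εσAT⁴ = 0.147 × 5.67×10⁻⁸ × 0.0337 × (309)⁴ = 0.147 × 5.67×10⁻⁸ × 0.0337 × 9.12×10^9.
P = 2.56 W.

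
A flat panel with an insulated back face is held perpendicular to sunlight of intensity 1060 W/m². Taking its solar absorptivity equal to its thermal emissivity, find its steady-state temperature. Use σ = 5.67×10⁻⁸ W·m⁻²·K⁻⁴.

T ≈ 370 K

Absorbed flux αS = emitted flux εσT⁴ (one radiating face); with α = ε, T = (S/σ)^(1/4).
T = (1060 / 5.67×10⁻⁸)^(1/4) = (1.87×10^10)^(1/4).
T = 370 K.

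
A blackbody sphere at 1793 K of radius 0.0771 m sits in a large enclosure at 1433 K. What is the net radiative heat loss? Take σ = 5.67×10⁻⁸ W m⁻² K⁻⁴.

A = 4πr² = 4π × (0.0771)² = 0.0747 m².
Q = σA(T⁴ − T_s⁴). T⁴ − T_s⁴ = (1793)⁴ − (1433)⁴ = 1.03×10^13 − 4.22×10^12 = 6.12×10^12 K⁴.
Q = 5.67×10⁻⁸ × 0.0747 × 6.12×10^12 = 25900 W.

Q ≈ 25900 W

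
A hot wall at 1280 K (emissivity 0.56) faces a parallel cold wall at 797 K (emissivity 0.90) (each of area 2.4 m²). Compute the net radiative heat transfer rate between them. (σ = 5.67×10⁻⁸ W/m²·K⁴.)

For two large parallel gray plates, q = σ(T₁⁴ − T₂⁴) / (1/ε₁ + 1/ε₂ − 1).
1/ε₁ + 1/ε₂ − 1 = 1/0.56 + 1/0.90 − 1 = 1.897.
T₁⁴ − T₂⁴ = 2.68×10^12 − 4.03×10^11 = 2.28×10^12 K⁴.
q = 5.67×10⁻⁸ × 2.28×10^12 / 1.897 = 68200 W/m².
Q = q·A = 68200 × 2.4 = 1.64×10^5 W.

Q ≈ 1.64×10^5 W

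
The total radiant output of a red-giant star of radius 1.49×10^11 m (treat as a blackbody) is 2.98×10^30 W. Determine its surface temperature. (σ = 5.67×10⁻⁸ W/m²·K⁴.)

T ≈ 3700 K

A = 4πr² = 4π × (1.49×10^11)² = 2.79×10^23 m².
From P = σAT⁴, T = (P / σA)^(1/4) = (2.98×10^30 / (5.67×10⁻⁸ × 2.79×10^23))^(1/4).
T = (1.88×10^14)^(1/4) = 3700 K.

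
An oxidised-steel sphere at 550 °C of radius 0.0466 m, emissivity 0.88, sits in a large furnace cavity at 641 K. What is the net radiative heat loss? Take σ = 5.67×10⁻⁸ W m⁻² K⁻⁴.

Q ≈ 395 W

A = 4πr² = 4π × (0.0466)² = 0.0273 m².
Convert: 550 °C = 823 K.
Q = εσA(T⁴ − T_s⁴). T⁴ − T_s⁴ = (823)⁴ − (641)⁴ = 4.59×10^11 − 1.69×10^11 = 2.90×10^11 K⁴.
Q = 0.88 × 5.67×10⁻⁸ × 0.0273 × 2.90×10^11 = 395 W.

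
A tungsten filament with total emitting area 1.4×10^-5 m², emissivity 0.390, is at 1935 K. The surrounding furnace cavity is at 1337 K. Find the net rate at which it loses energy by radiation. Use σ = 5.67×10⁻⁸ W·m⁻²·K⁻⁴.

Q = εσA(T⁴ − T_s⁴). T⁴ − T_s⁴ = (1935)⁴ − (1337)⁴ = 1.40×10^13 − 3.20×10^12 = 1.08×10^13 K⁴.
Q = 0.390 × 5.67×10⁻⁸ × 1.40×10^-5 × 1.08×10^13 = 3.35 W.

Q ≈ 3.35 W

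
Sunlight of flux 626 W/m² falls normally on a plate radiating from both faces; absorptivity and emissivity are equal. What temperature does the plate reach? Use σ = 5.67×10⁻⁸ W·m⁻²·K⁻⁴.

Absorbed flux αS = emitted flux 2εσT⁴ per unit area; with α = ε this gives T = (S/2σ)^(1/4).
T = (626 / (2 × 5.67×10⁻⁸))^(1/4) = (5.52×10^9)^(1/4).
T = 273 K.

T ≈ 273 K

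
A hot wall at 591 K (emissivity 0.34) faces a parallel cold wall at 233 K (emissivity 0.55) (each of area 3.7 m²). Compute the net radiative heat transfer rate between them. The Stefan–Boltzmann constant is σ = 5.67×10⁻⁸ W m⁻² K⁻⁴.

For two large parallel gray plates, q = σ(T₁⁴ − T₂⁴) / (1/ε₁ + 1/ε₂ − 1).
1/ε₁ + 1/ε₂ − 1 = 1/0.34 + 1/0.55 − 1 = 3.759.
T₁⁴ − T₂⁴ = 1.22×10^11 − 2.95×10^9 = 1.19×10^11 K⁴.
q = 5.67×10⁻⁸ × 1.19×10^11 / 3.759 = 1800 W/m².
Q = q·A = 1800 × 3.7 = 6640 W.

Q ≈ 6640 W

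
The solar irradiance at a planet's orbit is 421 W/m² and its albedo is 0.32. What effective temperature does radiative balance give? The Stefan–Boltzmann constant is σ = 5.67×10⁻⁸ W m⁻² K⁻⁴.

T ≈ 188 K

Power absorbed = (1−a)S·πR²; power emitted = 4πR²σT⁴. Equating and cancelling πR²:
T = ((1−a)S / 4σ)^(1/4) = (286 / (4 × 5.67×10⁻⁸))^(1/4) = (1.26×10^9)^(1/4).
T = 188 K.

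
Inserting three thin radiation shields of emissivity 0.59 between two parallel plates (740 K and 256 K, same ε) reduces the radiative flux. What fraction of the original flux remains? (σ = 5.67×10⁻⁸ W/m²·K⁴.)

ratio ≈ 0.250

With N identical shields there are N+1 = 4 gaps in series, each with the same radiative resistance, so the flux falls to 1/(N+1) of its unshielded value.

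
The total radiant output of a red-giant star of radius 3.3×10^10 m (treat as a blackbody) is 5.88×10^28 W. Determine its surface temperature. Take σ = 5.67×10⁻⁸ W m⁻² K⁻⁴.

T ≈ 2950 K

A = 4πr² = 4π × (3.3×10^10)² = 1.37×10^22 m².
From P = σAT⁴, T = (P / σA)^(1/4) = (5.88×10^28 / (5.67×10⁻⁸ × 1.37×10^22))^(1/4).
T = (7.58×10^13)^(1/4) = 2950 K.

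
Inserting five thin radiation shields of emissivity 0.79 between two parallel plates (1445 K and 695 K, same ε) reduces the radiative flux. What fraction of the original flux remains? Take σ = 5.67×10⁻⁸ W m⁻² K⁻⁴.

ratio ≈ 0.167

With N identical shields there are N+1 = 6 gaps in series, each with the same radiative resistance, so the flux falls to 1/(N+1) of its unshielded value.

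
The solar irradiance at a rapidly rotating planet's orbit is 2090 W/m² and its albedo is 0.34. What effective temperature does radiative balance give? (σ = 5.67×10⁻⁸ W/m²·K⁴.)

T ≈ 279 K

Power absorbed = (1−a)S·πR²; power emitted = 4πR²σT⁴. Equating and cancelling πR²:
T = ((1−a)S / 4σ)^(1/4) = (1380 / (4 × 5.67×10⁻⁸))^(1/4) = (6.08×10^9)^(1/4).
T = 279 K.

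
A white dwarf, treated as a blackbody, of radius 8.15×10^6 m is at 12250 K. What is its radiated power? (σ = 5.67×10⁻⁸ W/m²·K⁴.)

A = 4πr² = 4π × (8.15×10^6)² = 8.35×10^14 m².
P = σAT⁴ = 5.67×10⁻⁸ × 8.35×10^14 × (12250)⁴ = 5.67×10⁻⁸ × 8.35×10^14 × 2.25×10^16.
P = 1.07×10^24 W.

P ≈ 1.07×10^24 W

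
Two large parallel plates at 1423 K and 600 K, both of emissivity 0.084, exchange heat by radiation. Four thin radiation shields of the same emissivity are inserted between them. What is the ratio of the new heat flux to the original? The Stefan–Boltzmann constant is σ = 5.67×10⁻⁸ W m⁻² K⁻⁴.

With N identical shields there are N+1 = 5 gaps in series, each with the same radiative resistance, so the flux falls to 1/(N+1) of its unshielded value.

ratio ≈ 0.200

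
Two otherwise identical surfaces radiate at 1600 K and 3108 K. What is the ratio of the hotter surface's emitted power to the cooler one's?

ratio ≈ 14.2

P ∝ T⁴, so the ratio is (3108/1600)⁴ = (1.942)⁴ = 14.2.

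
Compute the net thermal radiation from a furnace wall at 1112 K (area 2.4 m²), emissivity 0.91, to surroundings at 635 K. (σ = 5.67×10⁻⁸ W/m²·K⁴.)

Q = εσA(T⁴ − T_s⁴). T⁴ − T_s⁴ = (1112)⁴ − (635)⁴ = 1.53×10^12 − 1.63×10^11 = 1.37×10^12 K⁴.
Q = 0.91 × 5.67×10⁻⁸ × 2.40 × 1.37×10^12 = 1.69×10^5 W.

Q ≈ 1.69×10^5 W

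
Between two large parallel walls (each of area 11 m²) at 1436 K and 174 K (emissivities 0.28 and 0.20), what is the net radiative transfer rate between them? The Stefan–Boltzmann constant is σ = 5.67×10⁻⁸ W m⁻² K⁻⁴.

For two large parallel gray plates, q = σ(T₁⁴ − T₂⁴) / (1/ε₁ + 1/ε₂ − 1).
1/ε₁ + 1/ε₂ − 1 = 1/0.28 + 1/0.20 − 1 = 7.571.
T₁⁴ − T₂⁴ = 4.25×10^12 − 9.17×10^8 = 4.25×10^12 K⁴.
q = 5.67×10⁻⁸ × 4.25×10^12 / 7.571 = 31800 W/m².
Q = q·A = 31800 × 11 = 3.50×10^5 W.

Q ≈ 3.50×10^5 W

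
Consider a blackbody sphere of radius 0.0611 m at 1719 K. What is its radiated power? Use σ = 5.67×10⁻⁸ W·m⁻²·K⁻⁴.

A = 4πr² = 4π × (0.0611)² = 0.0469 m².
P = σAT⁴ = 5.67×10⁻⁸ × 0.0469 × (1719)⁴ = 5.67×10⁻⁸ × 0.0469 × 8.73×10^12.
P = 23200 W.

P ≈ 23200 W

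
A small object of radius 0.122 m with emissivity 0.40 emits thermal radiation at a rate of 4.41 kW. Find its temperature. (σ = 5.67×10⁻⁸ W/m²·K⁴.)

A = 4πr² = 4π × (0.122)² = 0.187 m².
From P = εσAT⁴, T = (P / εσA)^(1/4) = (4410 / (0.40 × 5.67×10⁻⁸ × 0.187))^(1/4).
T = (1.04×10^12)^(1/4) = 1010 K.

T ≈ 1010 K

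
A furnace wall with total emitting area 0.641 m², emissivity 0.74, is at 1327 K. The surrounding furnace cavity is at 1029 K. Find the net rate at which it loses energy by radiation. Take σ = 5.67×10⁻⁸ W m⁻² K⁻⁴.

Q ≈ 53200 W

Q = εσA(T⁴ − T_s⁴). T⁴ − T_s⁴ = (1327)⁴ − (1029)⁴ = 3.10×10^12 − 1.12×10^12 = 1.98×10^12 K⁴.
Q = 0.74 × 5.67×10⁻⁸ × 0.641 × 1.98×10^12 = 53200 W.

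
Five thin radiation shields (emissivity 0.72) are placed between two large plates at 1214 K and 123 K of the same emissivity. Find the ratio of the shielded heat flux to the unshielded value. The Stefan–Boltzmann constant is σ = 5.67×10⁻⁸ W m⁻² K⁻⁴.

ratio ≈ 0.167

With N identical shields there are N+1 = 6 gaps in series, each with the same radiative resistance, so the flux falls to 1/(N+1) of its unshielded value.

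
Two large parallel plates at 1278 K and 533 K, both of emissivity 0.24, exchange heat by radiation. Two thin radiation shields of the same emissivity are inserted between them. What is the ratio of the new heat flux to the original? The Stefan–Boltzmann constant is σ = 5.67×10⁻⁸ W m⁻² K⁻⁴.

With N identical shields there are N+1 = 3 gaps in series, each with the same radiative resistance, so the flux falls to 1/(N+1) of its unshielded value.

ratio ≈ 0.333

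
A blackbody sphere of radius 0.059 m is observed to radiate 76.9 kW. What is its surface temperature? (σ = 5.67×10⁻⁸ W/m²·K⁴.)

A = 4πr² = 4π × (0.059)² = 0.0437 m².
From P = σAT⁴, T = (P / σA)^(1/4) = (76900 / (5.67×10⁻⁸ × 0.0437))^(1/4).
T = (3.10×10^13)^(1/4) = 2360 K.

T ≈ 2360 K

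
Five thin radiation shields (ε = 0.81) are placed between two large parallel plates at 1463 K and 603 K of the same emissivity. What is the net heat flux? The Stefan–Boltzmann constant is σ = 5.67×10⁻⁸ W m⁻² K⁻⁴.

Each of the 6 gaps contributes resistance (2/ε − 1) = 2/0.81 − 1 = 1.469; total = 8.815.
q = σ(T₁⁴ − T₂⁴) / 8.815 = 5.67×10⁻⁸ × 4.45×10^12 / 8.815 = 28600 W/m².

q ≈ 28600 W/m²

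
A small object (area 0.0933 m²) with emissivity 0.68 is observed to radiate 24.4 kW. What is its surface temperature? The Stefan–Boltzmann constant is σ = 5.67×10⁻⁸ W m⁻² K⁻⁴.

From P = εσAT⁴, T = (P / εσA)^(1/4) = (24400 / (0.68 × 5.67×10⁻⁸ × 0.0933))^(1/4).
T = (6.78×10^12)^(1/4) = 1610 K.

T ≈ 1610 K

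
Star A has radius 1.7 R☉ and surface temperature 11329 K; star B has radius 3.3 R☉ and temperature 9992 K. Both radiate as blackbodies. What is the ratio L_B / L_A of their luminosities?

L = 4πR²σT⁴ ∝ R²T⁴, so L_B/L_A = (3.3/1.7)² × (9992/11329)⁴ = 3.77 × 0.605 = 2.28.

L_B/L_A ≈ 2.28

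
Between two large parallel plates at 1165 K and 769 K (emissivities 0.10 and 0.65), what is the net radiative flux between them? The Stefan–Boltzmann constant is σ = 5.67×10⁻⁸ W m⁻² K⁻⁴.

For two large parallel gray plates, q = σ(T₁⁴ − T₂⁴) / (1/ε₁ + 1/ε₂ − 1).
1/ε₁ + 1/ε₂ − 1 = 1/0.10 + 1/0.65 − 1 = 10.54.
T₁⁴ − T₂⁴ = 1.84×10^12 − 3.50×10^11 = 1.49×10^12 K⁴.
q = 5.67×10⁻⁸ × 1.49×10^12 / 10.54 = 8030 W/m².

q ≈ 8030 W/m²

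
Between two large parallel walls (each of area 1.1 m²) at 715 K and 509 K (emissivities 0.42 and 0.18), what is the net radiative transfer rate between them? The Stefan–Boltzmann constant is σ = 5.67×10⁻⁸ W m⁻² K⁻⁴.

Q ≈ 1750 W

For two large parallel gray plates, q = σ(T₁⁴ − T₂⁴) / (1/ε₁ + 1/ε₂ − 1).
1/ε₁ + 1/ε₂ − 1 = 1/0.42 + 1/0.18 − 1 = 6.937.
T₁⁴ − T₂⁴ = 2.61×10^11 − 6.71×10^10 = 1.94×10^11 K⁴.
q = 5.67×10⁻⁸ × 1.94×10^11 / 6.937 = 1590 W/m².
Q = q·A = 1590 × 1.1 = 1750 W.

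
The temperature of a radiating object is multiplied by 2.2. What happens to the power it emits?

factor ≈ 23.4

P ∝ T⁴, so the power scales as (2.2)⁴ = 23.4.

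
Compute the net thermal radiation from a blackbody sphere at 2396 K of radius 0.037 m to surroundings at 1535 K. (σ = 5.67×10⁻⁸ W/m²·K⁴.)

Q ≈ 26700 W

A = 4πr² = 4π × (0.037)² = 0.0172 m².
Q = σA(T⁴ − T_s⁴). T⁴ − T_s⁴ = (2396)⁴ − (1535)⁴ = 3.30×10^13 − 5.55×10^12 = 2.74×10^13 K⁴.
Q = 5.67×10⁻⁸ × 0.0172 × 2.74×10^13 = 26700 W.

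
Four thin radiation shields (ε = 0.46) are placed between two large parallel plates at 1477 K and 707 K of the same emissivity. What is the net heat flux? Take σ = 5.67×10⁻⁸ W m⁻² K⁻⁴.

Each of the 5 gaps contributes resistance (2/ε − 1) = 2/0.46 − 1 = 3.348; total = 16.74.
q = σ(T₁⁴ − T₂⁴) / 16.74 = 5.67×10⁻⁸ × 4.51×10^12 / 16.74 = 15300 W/m².

q ≈ 15300 W/m²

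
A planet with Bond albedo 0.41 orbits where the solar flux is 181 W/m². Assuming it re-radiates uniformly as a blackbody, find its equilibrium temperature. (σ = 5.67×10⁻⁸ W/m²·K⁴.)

Power absorbed = (1−a)S·πR²; power emitted = 4πR²σT⁴. Equating and cancelling πR²:
T = ((1−a)S / 4σ)^(1/4) = (107 / (4 × 5.67×10⁻⁸))^(1/4) = (4.71×10^8)^(1/4).
T = 147 K.

T ≈ 147 K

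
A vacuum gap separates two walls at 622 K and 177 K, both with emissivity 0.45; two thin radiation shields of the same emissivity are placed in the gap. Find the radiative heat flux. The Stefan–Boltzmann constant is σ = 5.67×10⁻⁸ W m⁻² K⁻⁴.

q ≈ 816 W/m²

Each of the 3 gaps contributes resistance (2/ε − 1) = 2/0.45 − 1 = 3.444; total = 10.33.
q = σ(T₁⁴ − T₂⁴) / 10.33 = 5.67×10⁻⁸ × 1.49×10^11 / 10.33 = 816 W/m².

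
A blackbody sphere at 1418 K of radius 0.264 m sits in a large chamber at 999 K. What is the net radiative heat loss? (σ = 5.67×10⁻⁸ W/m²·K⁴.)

Q ≈ 1.51×10^5 W

A = 4πr² = 4π × (0.264)² = 0.876 m².
Q = σA(T⁴ − T_s⁴). T⁴ − T_s⁴ = (1418)⁴ − (999)⁴ = 4.04×10^12 − 9.96×10^11 = 3.05×10^12 K⁴.
Q = 5.67×10⁻⁸ × 0.876 × 3.05×10^12 = 1.51×10^5 W.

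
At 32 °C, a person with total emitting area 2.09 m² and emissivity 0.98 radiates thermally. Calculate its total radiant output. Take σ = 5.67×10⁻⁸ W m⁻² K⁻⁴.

32 °C = 305 K.
Stefan–Boltzmann: P = εσAT⁴ = 0.98 × 5.67×10⁻⁸ × 2.09 × (305)⁴ = 0.98 × 5.67×10⁻⁸ × 2.09 × 8.65×10^9.
P = 1000 W.

P ≈ 1000 W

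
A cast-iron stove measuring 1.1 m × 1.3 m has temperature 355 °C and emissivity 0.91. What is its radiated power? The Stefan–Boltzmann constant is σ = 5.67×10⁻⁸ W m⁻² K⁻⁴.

P ≈ 11500 W

A = 1.1 × 1.3 = 1.43 m².
355 °C = 628 K.
P = εσAT⁴ = 0.91 × 5.67×10⁻⁸ × 1.43 × (628)⁴ = 0.91 × 5.67×10⁻⁸ × 1.43 × 1.56×10^11.
P = 11500 W.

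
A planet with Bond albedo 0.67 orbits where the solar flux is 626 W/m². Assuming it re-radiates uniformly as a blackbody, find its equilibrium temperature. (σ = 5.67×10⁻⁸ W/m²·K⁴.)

Power absorbed = (1−a)S·πR²; power emitted = 4πR²σT⁴. Equating and cancelling πR²:
T = ((1−a)S / 4σ)^(1/4) = (207 / (4 × 5.67×10⁻⁸))^(1/4) = (9.11×10^8)^(1/4).
T = 174 K.

T ≈ 174 K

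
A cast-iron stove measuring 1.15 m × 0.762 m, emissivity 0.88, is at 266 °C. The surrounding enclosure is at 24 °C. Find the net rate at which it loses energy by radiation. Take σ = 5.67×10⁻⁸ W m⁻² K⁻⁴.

Q ≈ 3350 W

A = 1.15 × 0.762 = 0.876 m².
Convert: 266 °C = 539 K; 24 °C = 297 K.
Q = εσA(T⁴ − T_s⁴). T⁴ − T_s⁴ = (539)⁴ − (297)⁴ = 8.44×10^10 − 7.78×10^9 = 7.66×10^10 K⁴.
Q = 0.88 × 5.67×10⁻⁸ × 0.876 × 7.66×10^10 = 3350 W.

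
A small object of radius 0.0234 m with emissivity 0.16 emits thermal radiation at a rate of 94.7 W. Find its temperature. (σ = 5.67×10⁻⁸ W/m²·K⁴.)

T ≈ 1110 K

A = 4πr² = 4π × (0.0234)² = 6.88×10^-3 m².
From P = εσAT⁴, T = (P / εσA)^(1/4) = (94.7 / (0.16 × 5.67×10⁻⁸ × 6.88×10^-3))^(1/4).
T = (1.52×10^12)^(1/4) = 1110 K.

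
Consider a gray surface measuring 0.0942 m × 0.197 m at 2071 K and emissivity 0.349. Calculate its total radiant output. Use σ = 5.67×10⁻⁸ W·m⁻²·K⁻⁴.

A = 0.0942 × 0.197 = 0.0186 m².
Stefan–Boltzmann: P = εσAT⁴ = 0.349 × 5.67×10⁻⁸ × 0.0186 × (2071)⁴ = 0.349 × 5.67×10⁻⁸ × 0.0186 × 1.84×10^13.
P = 6760 W.

P ≈ 6760 W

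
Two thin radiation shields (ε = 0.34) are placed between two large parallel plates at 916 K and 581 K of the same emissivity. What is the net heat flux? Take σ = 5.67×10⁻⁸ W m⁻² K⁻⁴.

q ≈ 2280 W/m²

Each of the 3 gaps contributes resistance (2/ε − 1) = 2/0.34 − 1 = 4.882; total = 14.65.
q = σ(T₁⁴ − T₂⁴) / 14.65 = 5.67×10⁻⁸ × 5.90×10^11 / 14.65 = 2280 W/m².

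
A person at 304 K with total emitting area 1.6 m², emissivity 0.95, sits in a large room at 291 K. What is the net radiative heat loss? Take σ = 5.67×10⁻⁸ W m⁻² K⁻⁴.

Q ≈ 118 W

Q = εσA(T⁴ − T_s⁴). T⁴ − T_s⁴ = (304)⁴ − (291)⁴ = 8.54×10^9 − 7.17×10^9 = 1.37×10^9 K⁴.
Q = 0.95 × 5.67×10⁻⁸ × 1.60 × 1.37×10^9 = 118 W.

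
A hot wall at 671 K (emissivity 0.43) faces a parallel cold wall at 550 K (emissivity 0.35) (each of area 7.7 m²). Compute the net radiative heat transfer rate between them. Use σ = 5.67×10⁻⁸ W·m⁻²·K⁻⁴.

For two large parallel gray plates, q = σ(T₁⁴ − T₂⁴) / (1/ε₁ + 1/ε₂ − 1).
1/ε₁ + 1/ε₂ − 1 = 1/0.43 + 1/0.35 − 1 = 4.183.
T₁⁴ − T₂⁴ = 2.03×10^11 − 9.15×10^10 = 1.11×10^11 K⁴.
q = 5.67×10⁻⁸ × 1.11×10^11 / 4.183 = 1510 W/m².
Q = q·A = 1510 × 7.7 = 11600 W.

Q ≈ 11600 W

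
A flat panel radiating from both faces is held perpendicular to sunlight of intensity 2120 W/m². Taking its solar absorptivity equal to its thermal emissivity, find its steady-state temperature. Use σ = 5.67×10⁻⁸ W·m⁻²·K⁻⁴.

T ≈ 370 K

Absorbed flux αS = emitted flux 2εσT⁴ per unit area; with α = ε this gives T = (S/2σ)^(1/4).
T = (2120 / (2 × 5.67×10⁻⁸))^(1/4) = (1.87×10^10)^(1/4).
T = 370 K.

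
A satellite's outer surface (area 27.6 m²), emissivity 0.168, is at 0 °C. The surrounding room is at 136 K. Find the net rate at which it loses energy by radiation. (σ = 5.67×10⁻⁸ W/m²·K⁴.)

Q ≈ 1370 W

Convert: 0 °C = 273 K.
Q = εσA(T⁴ − T_s⁴). T⁴ − T_s⁴ = (273)⁴ − (136)⁴ = 5.55×10^9 − 3.42×10^8 = 5.21×10^9 K⁴.
Q = 0.168 × 5.67×10⁻⁸ × 27.6 × 5.21×10^9 = 1370 W.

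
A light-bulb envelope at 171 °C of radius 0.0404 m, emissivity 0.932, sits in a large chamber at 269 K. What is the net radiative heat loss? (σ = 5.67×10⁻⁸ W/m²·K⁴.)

Q ≈ 36.4 W

A = 4πr² = 4π × (0.0404)² = 0.0205 m².
Convert: 171 °C = 444 K.
Q = εσA(T⁴ − T_s⁴). T⁴ − T_s⁴ = (444)⁴ − (269)⁴ = 3.89×10^10 − 5.24×10^9 = 3.36×10^10 K⁴.
Q = 0.932 × 5.67×10⁻⁸ × 0.0205 × 3.36×10^10 = 36.4 W.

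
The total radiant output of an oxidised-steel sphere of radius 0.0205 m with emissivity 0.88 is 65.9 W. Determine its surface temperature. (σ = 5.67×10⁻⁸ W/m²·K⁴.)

T ≈ 707 K

A = 4πr² = 4π × (0.0205)² = 5.28×10^-3 m².
From P = εσAT⁴, T = (P / εσA)^(1/4) = (65.9 / (0.88 × 5.67×10⁻⁸ × 5.28×10^-3))^(1/4).
T = (2.50×10^11)^(1/4) = 707 K.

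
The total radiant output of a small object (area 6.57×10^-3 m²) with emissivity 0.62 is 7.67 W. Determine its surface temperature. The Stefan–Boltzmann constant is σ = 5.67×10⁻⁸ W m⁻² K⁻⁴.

T ≈ 427 K

From P = εσAT⁴, T = (P / εσA)^(1/4) = (7.67 / (0.62 × 5.67×10⁻⁸ × 6.57×10^-3))^(1/4).
T = (3.32×10^10)^(1/4) = 427 K.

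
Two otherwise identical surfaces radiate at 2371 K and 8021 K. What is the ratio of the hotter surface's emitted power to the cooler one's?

P ∝ T⁴, so the ratio is (8021/2371)⁴ = (3.383)⁴ = 131.

ratio ≈ 131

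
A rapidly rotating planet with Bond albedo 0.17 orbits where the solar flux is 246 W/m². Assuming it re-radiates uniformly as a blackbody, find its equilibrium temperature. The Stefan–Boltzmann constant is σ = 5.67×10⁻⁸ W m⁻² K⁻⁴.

T ≈ 173 K

Power absorbed = (1−a)S·πR²; power emitted = 4πR²σT⁴. Equating and cancelling πR²:
T = ((1−a)S / 4σ)^(1/4) = (204 / (4 × 5.67×10⁻⁸))^(1/4) = (9.00×10^8)^(1/4).
T = 173 K.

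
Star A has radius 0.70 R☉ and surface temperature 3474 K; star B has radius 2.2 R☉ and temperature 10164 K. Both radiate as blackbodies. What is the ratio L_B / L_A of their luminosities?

L = 4πR²σT⁴ ∝ R²T⁴, so L_B/L_A = (2.2/0.70)² × (10164/3474)⁴ = 9.88 × 73.3 = 724.

L_B/L_A ≈ 724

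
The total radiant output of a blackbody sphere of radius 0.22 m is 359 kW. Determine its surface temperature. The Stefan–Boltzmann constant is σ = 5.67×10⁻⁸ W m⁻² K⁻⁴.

A = 4πr² = 4π × (0.22)² = 0.608 m².
From P = σAT⁴, T = (P / σA)^(1/4) = (3.59×10^5 / (5.67×10⁻⁸ × 0.608))^(1/4).
T = (1.04×10^13)^(1/4) = 1800 K.

T ≈ 1800 K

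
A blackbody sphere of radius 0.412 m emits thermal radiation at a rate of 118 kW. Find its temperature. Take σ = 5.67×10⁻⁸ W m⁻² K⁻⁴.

A = 4πr² = 4π × (0.412)² = 2.13 m².
From P = σAT⁴, T = (P / σA)^(1/4) = (1.18×10^5 / (5.67×10⁻⁸ × 2.13))^(1/4).
T = (9.76×10^11)^(1/4) = 994 K.

T ≈ 994 K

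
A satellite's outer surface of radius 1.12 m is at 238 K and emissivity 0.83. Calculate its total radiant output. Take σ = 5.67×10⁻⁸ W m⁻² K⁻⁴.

P ≈ 2380 W

A = 4πr² = 4π × (1.12)² = 15.8 m².
P = εσAT⁴ = 0.83 × 5.67×10⁻⁸ × 15.8 × (238)⁴ = 0.83 × 5.67×10⁻⁸ × 15.8 × 3.21×10^9.
P = 2380 W.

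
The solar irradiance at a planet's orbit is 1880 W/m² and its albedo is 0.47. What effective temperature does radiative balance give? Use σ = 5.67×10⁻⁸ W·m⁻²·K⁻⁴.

Power absorbed = (1−a)S·πR²; power emitted = 4πR²σT⁴. Equating and cancelling πR²:
T = ((1−a)S / 4σ)^(1/4) = (996 / (4 × 5.67×10⁻⁸))^(1/4) = (4.39×10^9)^(1/4).
T = 257 K.

T ≈ 257 K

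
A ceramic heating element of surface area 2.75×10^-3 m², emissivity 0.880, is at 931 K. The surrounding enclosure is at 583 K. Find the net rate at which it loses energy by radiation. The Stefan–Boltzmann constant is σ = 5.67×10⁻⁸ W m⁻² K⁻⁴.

Q ≈ 87.2 W

Q = εσA(T⁴ − T_s⁴). T⁴ − T_s⁴ = (931)⁴ − (583)⁴ = 7.51×10^11 − 1.16×10^11 = 6.36×10^11 K⁴.
Q = 0.880 × 5.67×10⁻⁸ × 2.75×10^-3 × 6.36×10^11 = 87.2 W.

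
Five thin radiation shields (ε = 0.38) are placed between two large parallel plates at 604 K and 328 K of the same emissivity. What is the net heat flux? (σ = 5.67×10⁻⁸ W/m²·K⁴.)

Each of the 6 gaps contributes resistance (2/ε − 1) = 2/0.38 − 1 = 4.263; total = 25.58.
q = σ(T₁⁴ − T₂⁴) / 25.58 = 5.67×10⁻⁸ × 1.22×10^11 / 25.58 = 269 W/m².

q ≈ 269 W/m²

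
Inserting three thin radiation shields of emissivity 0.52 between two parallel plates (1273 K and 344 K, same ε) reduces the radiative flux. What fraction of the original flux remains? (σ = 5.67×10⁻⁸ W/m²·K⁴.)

ratio ≈ 0.250

With N identical shields there are N+1 = 4 gaps in series, each with the same radiative resistance, so the flux falls to 1/(N+1) of its unshielded value.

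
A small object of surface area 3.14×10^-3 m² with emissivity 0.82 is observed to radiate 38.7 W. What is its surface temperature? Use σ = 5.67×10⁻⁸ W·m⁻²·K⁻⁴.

T ≈ 718 K

From P = εσAT⁴, T = (P / εσA)^(1/4) = (38.7 / (0.82 × 5.67×10⁻⁸ × 3.14×10^-3))^(1/4).
T = (2.65×10^11)^(1/4) = 718 K.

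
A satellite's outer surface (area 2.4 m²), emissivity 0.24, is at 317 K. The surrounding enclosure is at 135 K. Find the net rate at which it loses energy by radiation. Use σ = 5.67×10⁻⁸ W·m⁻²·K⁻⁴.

Q ≈ 319 W

Q = εσA(T⁴ − T_s⁴). T⁴ − T_s⁴ = (317)⁴ − (135)⁴ = 1.01×10^10 − 3.32×10^8 = 9.77×10^9 K⁴.
Q = 0.24 × 5.67×10⁻⁸ × 2.40 × 9.77×10^9 = 319 W.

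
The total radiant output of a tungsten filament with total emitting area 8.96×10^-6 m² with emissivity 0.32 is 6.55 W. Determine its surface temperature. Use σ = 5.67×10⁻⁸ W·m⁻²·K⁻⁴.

T ≈ 2520 K

From P = εσAT⁴, T = (P / εσA)^(1/4) = (6.55 / (0.32 × 5.67×10⁻⁸ × 8.96×10^-6))^(1/4).
T = (4.03×10^13)^(1/4) = 2520 K.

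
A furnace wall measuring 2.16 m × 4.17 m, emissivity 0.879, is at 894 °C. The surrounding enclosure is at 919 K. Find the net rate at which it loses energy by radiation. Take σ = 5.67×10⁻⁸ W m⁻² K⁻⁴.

A = 2.16 × 4.17 = 9.01 m².
Convert: 894 °C = 1167 K.
Q = εσA(T⁴ − T_s⁴). T⁴ − T_s⁴ = (1167)⁴ − (919)⁴ = 1.85×10^12 − 7.13×10^11 = 1.14×10^12 K⁴.
Q = 0.879 × 5.67×10⁻⁸ × 9.01 × 1.14×10^12 = 5.12×10^5 W.

Q ≈ 5.12×10^5 W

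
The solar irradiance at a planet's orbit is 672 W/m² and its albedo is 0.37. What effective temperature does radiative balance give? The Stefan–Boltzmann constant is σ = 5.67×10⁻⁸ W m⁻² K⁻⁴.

Power absorbed = (1−a)S·πR²; power emitted = 4πR²σT⁴. Equating and cancelling πR²:
T = ((1−a)S / 4σ)^(1/4) = (423 / (4 × 5.67×10⁻⁸))^(1/4) = (1.87×10^9)^(1/4).
T = 208 K.

T ≈ 208 K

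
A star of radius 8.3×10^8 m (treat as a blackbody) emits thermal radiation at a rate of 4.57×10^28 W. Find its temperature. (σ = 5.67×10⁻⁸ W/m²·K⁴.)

T ≈ 17500 K

A = 4πr² = 4π × (8.3×10^8)² = 8.66×10^18 m².
From P = σAT⁴, T = (P / σA)^(1/4) = (4.57×10^28 / (5.67×10⁻⁸ × 8.66×10^18))^(1/4).
T = (9.31×10^16)^(1/4) = 17500 K.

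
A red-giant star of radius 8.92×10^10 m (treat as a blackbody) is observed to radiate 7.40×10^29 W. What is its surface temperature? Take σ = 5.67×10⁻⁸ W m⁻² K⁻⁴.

A = 4πr² = 4π × (8.92×10^10)² = 10.00×10^22 m².
From P = σAT⁴, T = (P / σA)^(1/4) = (7.40×10^29 / (5.67×10⁻⁸ × 10.00×10^22))^(1/4).
T = (1.31×10^14)^(1/4) = 3380 K.

T ≈ 3380 K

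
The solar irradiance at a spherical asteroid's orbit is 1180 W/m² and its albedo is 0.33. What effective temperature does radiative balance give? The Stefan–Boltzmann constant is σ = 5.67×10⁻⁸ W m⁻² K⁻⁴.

T ≈ 243 K

Power absorbed = (1−a)S·πR²; power emitted = 4πR²σT⁴. Equating and cancelling πR²:
T = ((1−a)S / 4σ)^(1/4) = (791 / (4 × 5.67×10⁻⁸))^(1/4) = (3.49×10^9)^(1/4).
T = 243 K.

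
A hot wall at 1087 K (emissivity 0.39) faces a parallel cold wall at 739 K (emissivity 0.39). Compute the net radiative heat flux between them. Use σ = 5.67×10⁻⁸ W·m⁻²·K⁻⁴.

For two large parallel gray plates, q = σ(T₁⁴ − T₂⁴) / (1/ε₁ + 1/ε₂ − 1).
1/ε₁ + 1/ε₂ − 1 = 1/0.39 + 1/0.39 − 1 = 4.128.
T₁⁴ − T₂⁴ = 1.40×10^12 − 2.98×10^11 = 1.10×10^12 K⁴.
q = 5.67×10⁻⁸ × 1.10×10^12 / 4.128 = 15100 W/m².

q ≈ 15100 W/m²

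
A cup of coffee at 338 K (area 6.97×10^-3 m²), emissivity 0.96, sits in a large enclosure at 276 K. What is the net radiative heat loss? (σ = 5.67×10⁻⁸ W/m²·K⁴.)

Q = εσA(T⁴ − T_s⁴). T⁴ − T_s⁴ = (338)⁴ − (276)⁴ = 1.31×10^10 − 5.80×10^9 = 7.25×10^9 K⁴.
Q = 0.96 × 5.67×10⁻⁸ × 6.97×10^-3 × 7.25×10^9 = 2.75 W.

Q ≈ 2.75 W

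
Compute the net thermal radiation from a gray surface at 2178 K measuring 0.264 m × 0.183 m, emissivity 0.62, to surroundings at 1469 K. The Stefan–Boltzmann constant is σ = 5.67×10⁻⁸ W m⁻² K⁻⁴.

A = 0.264 × 0.183 = 0.0483 m².
Q = εσA(T⁴ − T_s⁴). T⁴ − T_s⁴ = (2178)⁴ − (1469)⁴ = 2.25×10^13 − 4.66×10^12 = 1.78×10^13 K⁴.
Q = 0.62 × 5.67×10⁻⁸ × 0.0483 × 1.78×10^13 = 30300 W.

Q ≈ 30300 W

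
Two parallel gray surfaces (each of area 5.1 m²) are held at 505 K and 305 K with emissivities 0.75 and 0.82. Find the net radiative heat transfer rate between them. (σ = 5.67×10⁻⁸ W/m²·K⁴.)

For two large parallel gray plates, q = σ(T₁⁴ − T₂⁴) / (1/ε₁ + 1/ε₂ − 1).
1/ε₁ + 1/ε₂ − 1 = 1/0.75 + 1/0.82 − 1 = 1.553.
T₁⁴ − T₂⁴ = 6.50×10^10 − 8.65×10^9 = 5.64×10^10 K⁴.
q = 5.67×10⁻⁸ × 5.64×10^10 / 1.553 = 2060 W/m².
Q = q·A = 2060 × 5.1 = 10500 W.

Q ≈ 10500 W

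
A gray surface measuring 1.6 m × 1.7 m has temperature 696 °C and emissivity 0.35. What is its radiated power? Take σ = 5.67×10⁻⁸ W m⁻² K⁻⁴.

P ≈ 47600 W

A = 1.6 × 1.7 = 2.72 m².
696 °C = 969 K.
Stefan–Boltzmann: P = εσAT⁴ = 0.35 × 5.67×10⁻⁸ × 2.72 × (969)⁴ = 0.35 × 5.67×10⁻⁸ × 2.72 × 8.82×10^11.
P = 47600 W.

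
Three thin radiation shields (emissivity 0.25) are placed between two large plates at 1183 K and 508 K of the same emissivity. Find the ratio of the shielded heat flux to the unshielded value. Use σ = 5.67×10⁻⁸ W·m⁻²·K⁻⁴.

With N identical shields there are N+1 = 4 gaps in series, each with the same radiative resistance, so the flux falls to 1/(N+1) of its unshielded value.

ratio ≈ 0.250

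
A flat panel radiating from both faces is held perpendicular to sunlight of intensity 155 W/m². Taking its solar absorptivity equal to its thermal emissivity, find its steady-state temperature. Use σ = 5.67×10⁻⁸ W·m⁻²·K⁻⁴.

Absorbed flux αS = emitted flux 2εσT⁴ per unit area; with α = ε this gives T = (S/2σ)^(1/4).
T = (155 / (2 × 5.67×10⁻⁸))^(1/4) = (1.37×10^9)^(1/4).
T = 192 K.

T ≈ 192 K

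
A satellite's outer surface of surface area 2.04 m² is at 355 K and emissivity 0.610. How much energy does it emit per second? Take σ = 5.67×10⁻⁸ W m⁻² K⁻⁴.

P ≈ 1120 W

Stefan–Boltzmann: P = εσAT⁴ = 0.610 × 5.67×10⁻⁸ × 2.04 × (355)⁴ = 0.610 × 5.67×10⁻⁸ × 2.04 × 1.59×10^10.
P = 1120 W.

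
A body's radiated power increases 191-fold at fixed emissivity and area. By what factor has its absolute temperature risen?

P ∝ T⁴ ⇒ T ∝ P^(1/4), so T scales by (191)^(1/4) = 3.72.

factor ≈ 3.72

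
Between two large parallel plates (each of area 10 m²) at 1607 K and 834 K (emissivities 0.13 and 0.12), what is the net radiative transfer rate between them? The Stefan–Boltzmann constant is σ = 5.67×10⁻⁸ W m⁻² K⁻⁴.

Q ≈ 2.33×10^5 W

For two large parallel gray plates, q = σ(T₁⁴ − T₂⁴) / (1/ε₁ + 1/ε₂ − 1).
1/ε₁ + 1/ε₂ − 1 = 1/0.13 + 1/0.12 − 1 = 15.03.
T₁⁴ − T₂⁴ = 6.67×10^12 − 4.84×10^11 = 6.19×10^12 K⁴.
q = 5.67×10⁻⁸ × 6.19×10^12 / 15.03 = 23300 W/m².
Q = q·A = 23300 × 10 = 2.33×10^5 W.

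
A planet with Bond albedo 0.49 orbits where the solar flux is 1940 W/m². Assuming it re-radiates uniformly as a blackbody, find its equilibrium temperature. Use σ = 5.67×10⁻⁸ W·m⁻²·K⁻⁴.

T ≈ 257 K

Power absorbed = (1−a)S·πR²; power emitted = 4πR²σT⁴. Equating and cancelling πR²:
T = ((1−a)S / 4σ)^(1/4) = (989 / (4 × 5.67×10⁻⁸))^(1/4) = (4.36×10^9)^(1/4).
T = 257 K.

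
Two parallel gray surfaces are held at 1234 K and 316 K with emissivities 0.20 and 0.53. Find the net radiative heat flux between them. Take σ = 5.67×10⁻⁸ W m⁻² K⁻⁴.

q ≈ 22200 W/m²

For two large parallel gray plates, q = σ(T₁⁴ − T₂⁴) / (1/ε₁ + 1/ε₂ − 1).
1/ε₁ + 1/ε₂ − 1 = 1/0.20 + 1/0.53 − 1 = 5.887.
T₁⁴ − T₂⁴ = 2.32×10^12 − 9.97×10^9 = 2.31×10^12 K⁴.
q = 5.67×10⁻⁸ × 2.31×10^12 / 5.887 = 22200 W/m².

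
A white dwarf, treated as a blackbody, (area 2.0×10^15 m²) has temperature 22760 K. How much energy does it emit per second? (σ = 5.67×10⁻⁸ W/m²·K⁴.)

P ≈ 3.04×10^25 W

P = σAT⁴ = 5.67×10⁻⁸ × 2.00×10^15 × (22760)⁴ = 5.67×10⁻⁸ × 2.00×10^15 × 2.68×10^17.
P = 3.04×10^25 W.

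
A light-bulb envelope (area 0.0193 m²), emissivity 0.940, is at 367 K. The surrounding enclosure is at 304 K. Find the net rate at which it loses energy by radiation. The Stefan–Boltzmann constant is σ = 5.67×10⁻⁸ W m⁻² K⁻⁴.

Q = εσA(T⁴ − T_s⁴). T⁴ − T_s⁴ = (367)⁴ − (304)⁴ = 1.81×10^10 − 8.54×10^9 = 9.60×10^9 K⁴.
Q = 0.940 × 5.67×10⁻⁸ × 0.0193 × 9.60×10^9 = 9.88 W.

Q ≈ 9.88 W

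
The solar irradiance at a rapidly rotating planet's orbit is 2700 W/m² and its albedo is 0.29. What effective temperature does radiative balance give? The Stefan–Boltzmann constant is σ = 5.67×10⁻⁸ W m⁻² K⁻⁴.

T ≈ 303 K

Power absorbed = (1−a)S·πR²; power emitted = 4πR²σT⁴. Equating and cancelling πR²:
T = ((1−a)S / 4σ)^(1/4) = (1920 / (4 × 5.67×10⁻⁸))^(1/4) = (8.45×10^9)^(1/4).
T = 303 K.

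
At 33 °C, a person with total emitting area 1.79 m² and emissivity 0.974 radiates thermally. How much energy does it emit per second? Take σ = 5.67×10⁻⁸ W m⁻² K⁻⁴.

33 °C = 306 K.
Stefan–Boltzmann: P = εσAT⁴ = 0.974 × 5.67×10⁻⁸ × 1.79 × (306)⁴ = 0.974 × 5.67×10⁻⁸ × 1.79 × 8.77×10^9.
P = 867 W.

P ≈ 867 W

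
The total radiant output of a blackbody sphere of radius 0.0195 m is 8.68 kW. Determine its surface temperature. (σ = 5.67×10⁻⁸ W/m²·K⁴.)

T ≈ 2380 K

A = 4πr² = 4π × (0.0195)² = 4.78×10^-3 m².
From P = σAT⁴, T = (P / σA)^(1/4) = (8680 / (5.67×10⁻⁸ × 4.78×10^-3))^(1/4).
T = (3.20×10^13)^(1/4) = 2380 K.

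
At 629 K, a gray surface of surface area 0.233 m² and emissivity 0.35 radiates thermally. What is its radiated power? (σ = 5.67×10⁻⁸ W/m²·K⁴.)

Stefan–Boltzmann: P = εσAT⁴ = 0.35 × 5.67×10⁻⁸ × 0.233 × (629)⁴ = 0.35 × 5.67×10⁻⁸ × 0.233 × 1.57×10^11.
P = 724 W.

P ≈ 724 W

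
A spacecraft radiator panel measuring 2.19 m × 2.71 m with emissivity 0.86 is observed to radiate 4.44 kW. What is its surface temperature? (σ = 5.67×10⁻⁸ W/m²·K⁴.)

T ≈ 352 K

A = 2.19 × 2.71 = 5.93 m².
From P = εσAT⁴, T = (P / εσA)^(1/4) = (4440 / (0.86 × 5.67×10⁻⁸ × 5.93))^(1/4).
T = (1.53×10^10)^(1/4) = 352 K.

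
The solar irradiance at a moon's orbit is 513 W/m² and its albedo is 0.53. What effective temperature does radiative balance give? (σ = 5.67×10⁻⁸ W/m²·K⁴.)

Power absorbed = (1−a)S·πR²; power emitted = 4πR²σT⁴. Equating and cancelling πR²:
T = ((1−a)S / 4σ)^(1/4) = (241 / (4 × 5.67×10⁻⁸))^(1/4) = (1.06×10^9)^(1/4).
T = 181 K.

T ≈ 181 K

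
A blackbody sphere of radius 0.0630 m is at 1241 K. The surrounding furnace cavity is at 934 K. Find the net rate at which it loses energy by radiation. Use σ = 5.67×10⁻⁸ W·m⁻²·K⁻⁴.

Q ≈ 4560 W

A = 4πr² = 4π × (0.0630)² = 0.0499 m².
Q = σA(T⁴ − T_s⁴). T⁴ − T_s⁴ = (1241)⁴ − (934)⁴ = 2.37×10^12 − 7.61×10^11 = 1.61×10^12 K⁴.
Q = 5.67×10⁻⁸ × 0.0499 × 1.61×10^12 = 4560 W.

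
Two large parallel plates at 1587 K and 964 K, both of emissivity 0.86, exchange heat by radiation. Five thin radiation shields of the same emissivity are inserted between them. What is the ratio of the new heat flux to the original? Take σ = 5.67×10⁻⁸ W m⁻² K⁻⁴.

With N identical shields there are N+1 = 6 gaps in series, each with the same radiative resistance, so the flux falls to 1/(N+1) of its unshielded value.

ratio ≈ 0.167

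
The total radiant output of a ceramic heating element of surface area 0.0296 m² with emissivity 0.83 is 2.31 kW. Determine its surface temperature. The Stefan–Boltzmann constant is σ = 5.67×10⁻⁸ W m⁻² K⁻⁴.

From P = εσAT⁴, T = (P / εσA)^(1/4) = (2310 / (0.83 × 5.67×10⁻⁸ × 0.0296))^(1/4).
T = (1.66×10^12)^(1/4) = 1130 K.

T ≈ 1130 K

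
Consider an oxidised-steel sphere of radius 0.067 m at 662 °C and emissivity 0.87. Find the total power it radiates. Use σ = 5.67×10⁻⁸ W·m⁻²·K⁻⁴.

P ≈ 2130 W

A = 4πr² = 4π × (0.067)² = 0.0564 m².
662 °C = 935 K.
Stefan–Boltzmann: P = εσAT⁴ = 0.87 × 5.67×10⁻⁸ × 0.0564 × (935)⁴ = 0.87 × 5.67×10⁻⁸ × 0.0564 × 7.64×10^11.
P = 2130 W.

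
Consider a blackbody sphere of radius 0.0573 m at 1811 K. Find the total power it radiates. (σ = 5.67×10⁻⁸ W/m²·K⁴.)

A = 4πr² = 4π × (0.0573)² = 0.0413 m².
P = σAT⁴ = 5.67×10⁻⁸ × 0.0413 × (1811)⁴ = 5.67×10⁻⁸ × 0.0413 × 1.08×10^13.
P = 25200 W.

P ≈ 25200 W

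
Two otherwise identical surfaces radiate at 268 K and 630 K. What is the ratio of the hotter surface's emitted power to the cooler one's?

P ∝ T⁴, so the ratio is (630/268)⁴ = (2.351)⁴ = 30.5.

ratio ≈ 30.5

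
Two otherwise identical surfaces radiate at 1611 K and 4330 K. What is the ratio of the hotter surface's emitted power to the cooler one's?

P ∝ T⁴, so the ratio is (4330/1611)⁴ = (2.688)⁴ = 52.2.

ratio ≈ 52.2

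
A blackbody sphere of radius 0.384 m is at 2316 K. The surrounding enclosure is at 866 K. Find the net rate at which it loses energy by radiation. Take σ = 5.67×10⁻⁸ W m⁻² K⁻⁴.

Q ≈ 2.96×10^6 W

A = 4πr² = 4π × (0.384)² = 1.85 m².
Q = σA(T⁴ − T_s⁴). T⁴ − T_s⁴ = (2316)⁴ − (866)⁴ = 2.88×10^13 − 5.62×10^11 = 2.82×10^13 K⁴.
Q = 5.67×10⁻⁸ × 1.85 × 2.82×10^13 = 2.96×10^6 W.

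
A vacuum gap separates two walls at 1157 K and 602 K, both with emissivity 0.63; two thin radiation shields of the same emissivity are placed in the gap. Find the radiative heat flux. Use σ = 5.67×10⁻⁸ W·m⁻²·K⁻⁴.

Each of the 3 gaps contributes resistance (2/ε − 1) = 2/0.63 − 1 = 2.175; total = 6.524.
q = σ(T₁⁴ − T₂⁴) / 6.524 = 5.67×10⁻⁸ × 1.66×10^12 / 6.524 = 14400 W/m².

q ≈ 14400 W/m²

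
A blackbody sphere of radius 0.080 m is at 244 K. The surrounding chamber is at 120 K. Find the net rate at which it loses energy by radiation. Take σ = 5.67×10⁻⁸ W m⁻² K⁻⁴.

Q ≈ 15.2 W

A = 4πr² = 4π × (0.080)² = 0.0804 m².
Q = σA(T⁴ − T_s⁴). T⁴ − T_s⁴ = (244)⁴ − (120)⁴ = 3.54×10^9 − 2.07×10^8 = 3.34×10^9 K⁴.
Q = 5.67×10⁻⁸ × 0.0804 × 3.34×10^9 = 15.2 W.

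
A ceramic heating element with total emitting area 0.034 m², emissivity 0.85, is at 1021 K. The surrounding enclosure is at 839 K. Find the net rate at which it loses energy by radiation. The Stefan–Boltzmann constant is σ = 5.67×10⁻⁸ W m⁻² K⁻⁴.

Q = εσA(T⁴ − T_s⁴). T⁴ − T_s⁴ = (1021)⁴ − (839)⁴ = 1.09×10^12 − 4.96×10^11 = 5.91×10^11 K⁴.
Q = 0.85 × 5.67×10⁻⁸ × 0.0340 × 5.91×10^11 = 969 W.

Q ≈ 969 W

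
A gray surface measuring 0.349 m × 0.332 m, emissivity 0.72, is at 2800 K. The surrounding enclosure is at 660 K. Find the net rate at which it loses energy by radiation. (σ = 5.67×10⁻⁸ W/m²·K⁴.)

A = 0.349 × 0.332 = 0.116 m².
Q = εσA(T⁴ − T_s⁴). T⁴ − T_s⁴ = (2800)⁴ − (660)⁴ = 6.15×10^13 − 1.90×10^11 = 6.13×10^13 K⁴.
Q = 0.72 × 5.67×10⁻⁸ × 0.116 × 6.13×10^13 = 2.90×10^5 W.

Q ≈ 2.90×10^5 W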